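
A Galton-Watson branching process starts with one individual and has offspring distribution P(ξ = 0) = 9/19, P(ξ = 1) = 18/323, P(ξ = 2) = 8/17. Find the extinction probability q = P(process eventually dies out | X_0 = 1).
q = 1

Mean offspring μ = 0·9/19 + 1·18/323 + 2·8/17 = 322/323 ≤ 1. For μ ≤ 1 with offspring not concentrated at 1, the Galton-Watson process goes extinct almost surely, so q = 1.
(Algebraic check: The pgf is f(s) = 9/19 + 18/323·s + 8/17·s². The extinction probability q is the smallest fixed point of f in [0, 1]. Setting s = f(s):
  8/17·s² + (18/323 − 1)·s + 9/19 = 0
  8/17·s² − (9/19 + 8/17)·s + 9/19 = 0
which factors as (s − 1)·(8/17·s − 9/19) = 0, giving roots s = 1 and s = (9/19)/(8/17) = 153/152. Since 153/152 ≥ 1, the smallest root in [0, 1] is s = 1.)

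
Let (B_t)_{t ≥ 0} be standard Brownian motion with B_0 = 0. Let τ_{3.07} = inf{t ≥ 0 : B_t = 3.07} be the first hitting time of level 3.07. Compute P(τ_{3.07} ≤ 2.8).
P(τ_{3.07} ≤ 2.8) = 2(1 − Φ(3.07/√2.8)) = 2(1 − Φ(1.8347)) ≈ 0.0666

By the reflection principle for standard BM, P(τ_b ≤ t) = 2 · P(B_t ≥ b). Since B_t ~ N(0, t), P(B_t ≥ 3.07) = 1 − Φ(3.07/√t) = 1 − Φ(3.07/√2.8) = 1 − Φ(1.8347) ≈ 0.03328. Doubling: P(τ_{3.07} ≤ 2.8) ≈ 2 · 0.03328 = 0.06656 ≈ 0.0666.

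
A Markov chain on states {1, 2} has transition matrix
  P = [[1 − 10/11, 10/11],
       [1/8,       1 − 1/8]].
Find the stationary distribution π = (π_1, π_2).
π_1 = 11/91, π_2 = 80/91

Solve πP = π with π_1 + π_2 = 1. From πP = π: π_1 · (1 − 10/11) + π_2 · 1/8 = π_1 ⇒ π_2 · 1/8 = π_1 · 10/11 ⇒ π_2/π_1 = (10/11)/(1/8) = 80/11. Together with π_1 + π_2 = 1:
  π_1 = (1/8)/(10/11 + 1/8) = (1/8)/(91/88) = 11/91,
  π_2 = (10/11)/(10/11 + 1/8) = (10/11)/(91/88) = 80/91.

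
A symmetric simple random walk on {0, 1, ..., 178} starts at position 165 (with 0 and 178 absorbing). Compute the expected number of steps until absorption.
E[τ | X_0 = 165] = 2145

Let v_k = E[τ | X_0 = k]. Boundary: v_0 = v_178 = 0. Recurrence: v_k = 1 + (v_{k-1} + v_{k+1})/2 for 1 ≤ k ≤ 177. The particular solution to v_k − (v_{k-1} + v_{k+1})/2 = 1 is v_k = −k^2. Adding homogeneous solution A + B k and matching boundaries gives v_k = k (178 − k). Substituting k = 165: v_165 = 165 · 13 = 2145.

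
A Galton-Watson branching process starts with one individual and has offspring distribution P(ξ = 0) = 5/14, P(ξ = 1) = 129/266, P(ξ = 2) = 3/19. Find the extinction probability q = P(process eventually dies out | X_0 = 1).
q = 1

Mean offspring μ = 0·5/14 + 1·129/266 + 2·3/19 = 213/266 ≤ 1. For μ ≤ 1 with offspring not concentrated at 1, the Galton-Watson process goes extinct almost surely, so q = 1.
(Algebraic check: The pgf is f(s) = 5/14 + 129/266·s + 3/19·s². The extinction probability q is the smallest fixed point of f in [0, 1]. Setting s = f(s):
  3/19·s² + (129/266 − 1)·s + 5/14 = 0
  3/19·s² − (5/14 + 3/19)·s + 5/14 = 0
which factors as (s − 1)·(3/19·s − 5/14) = 0, giving roots s = 1 and s = (5/14)/(3/19) = 95/42. Since 95/42 ≥ 1, the smallest root in [0, 1] is s = 1.)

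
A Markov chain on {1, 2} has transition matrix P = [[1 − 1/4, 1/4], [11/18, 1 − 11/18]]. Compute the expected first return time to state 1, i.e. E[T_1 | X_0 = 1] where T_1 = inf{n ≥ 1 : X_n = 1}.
E[T_1 | X_0 = 1] = 1/π_1 = 31/22

For an irreducible recurrent Markov chain with stationary distribution π, E[T_i | X_0 = i] = 1/π_i (Kac's formula). Here π_1 = (11/18)/(1/4 + 11/18) = (11/18)/(31/36) = 22/31, so E[T_1 | X_0 = 1] = 1/π_1 = (1/4 + 11/18)/(11/18) = (31/36)/(11/18) = 31/22.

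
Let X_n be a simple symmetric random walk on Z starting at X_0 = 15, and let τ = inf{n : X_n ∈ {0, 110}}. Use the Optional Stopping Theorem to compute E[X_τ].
E[X_τ] = 15

X_n is a martingale and τ is a bounded-mean stopping time (indeed τ is finite a.s. with bounded expectation since the walk is in a bounded region). By the OST, E[X_τ] = E[X_0] = 15. Equivalently: E[X_τ] = 110 · P(hit 110 first) + 0 · P(hit 0 first) = 110 · (15/110) = 15.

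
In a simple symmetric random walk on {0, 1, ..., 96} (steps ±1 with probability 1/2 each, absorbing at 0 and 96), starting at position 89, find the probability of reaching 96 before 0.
P(hit 96 before 0) = 89/96

Let u_k = P(hit 96 before 0 | start at k). Then u_0 = 0, u_96 = 1, and u_k = u_{k-1}/2 + u_{k+1}/2 for 1 ≤ k ≤ 95. This harmonic recurrence is solved by u_k = k/96, giving u_89 = 89/96.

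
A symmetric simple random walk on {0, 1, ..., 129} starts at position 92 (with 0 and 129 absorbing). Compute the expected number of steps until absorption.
E[τ | X_0 = 92] = 3404

Let v_k = E[τ | X_0 = k]. Boundary: v_0 = v_129 = 0. Recurrence: v_k = 1 + (v_{k-1} + v_{k+1})/2 for 1 ≤ k ≤ 128. The particular solution to v_k − (v_{k-1} + v_{k+1})/2 = 1 is v_k = −k^2. Adding homogeneous solution A + B k and matching boundaries gives v_k = k (129 − k). Substituting k = 92: v_92 = 92 · 37 = 3404.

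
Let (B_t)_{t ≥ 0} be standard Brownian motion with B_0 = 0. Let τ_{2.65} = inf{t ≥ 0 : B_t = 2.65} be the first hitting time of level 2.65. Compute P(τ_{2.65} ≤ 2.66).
P(τ_{2.65} ≤ 2.66) = 2(1 − Φ(2.65/√2.66)) = 2(1 − Φ(1.6248)) ≈ 0.1042

By the reflection principle for standard BM, P(τ_b ≤ t) = 2 · P(B_t ≥ b). Since B_t ~ N(0, t), P(B_t ≥ 2.65) = 1 − Φ(2.65/√t) = 1 − Φ(2.65/√2.66) = 1 − Φ(1.6248) ≈ 0.05210. Doubling: P(τ_{2.65} ≤ 2.66) ≈ 2 · 0.05210 = 0.10420 ≈ 0.1042.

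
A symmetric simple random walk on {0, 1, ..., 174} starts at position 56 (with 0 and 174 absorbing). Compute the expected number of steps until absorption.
E[τ | X_0 = 56] = 6608

Let v_k = E[τ | X_0 = k]. Boundary: v_0 = v_174 = 0. Recurrence: v_k = 1 + (v_{k-1} + v_{k+1})/2 for 1 ≤ k ≤ 173. The particular solution to v_k − (v_{k-1} + v_{k+1})/2 = 1 is v_k = −k^2. Adding homogeneous solution A + B k and matching boundaries gives v_k = k (174 − k). Substituting k = 56: v_56 = 56 · 118 = 6608.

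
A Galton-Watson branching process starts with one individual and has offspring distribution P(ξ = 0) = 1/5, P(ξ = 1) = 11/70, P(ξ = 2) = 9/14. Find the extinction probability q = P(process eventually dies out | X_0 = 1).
q = 14/45

The pgf is f(s) = 1/5 + 11/70·s + 9/14·s². The extinction probability q is the smallest fixed point of f in [0, 1]. Setting s = f(s):
  9/14·s² + (11/70 − 1)·s + 1/5 = 0
  9/14·s² − (1/5 + 9/14)·s + 1/5 = 0
which factors as (s − 1)·(9/14·s − 1/5) = 0, giving roots s = 1 and s = (1/5)/(9/14) = 14/45.
Mean offspring μ = 11/70 + 2·9/14 = 101/70 > 1 (supercritical), so q < 1. The extinction probability is the smaller root: q = (1/5)/(9/14) = 14/45.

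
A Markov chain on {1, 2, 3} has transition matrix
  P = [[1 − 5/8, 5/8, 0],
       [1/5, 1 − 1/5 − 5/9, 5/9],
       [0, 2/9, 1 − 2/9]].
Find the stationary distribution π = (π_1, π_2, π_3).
π = (16/191, 50/191, 125/191)

This is a birth-death chain on three states, which satisfies detailed balance: π_1 · P_{12} = π_2 · P_{21} and π_2 · P_{23} = π_3 · P_{32}.
From π_1 · 5/8 = π_2 · 1/5: π_2/π_1 = (5/8)/(1/5) = 25/8.
From π_2 · 5/9 = π_3 · 2/9: π_3/π_2 = (5/9)/(2/9) = 5/2.
Take π_1 proportional to 1; then unnormalized π = (1, 25/8, 125/16). Normalize by dividing by the sum 191/16:
  π = (16/191, 50/191, 125/191).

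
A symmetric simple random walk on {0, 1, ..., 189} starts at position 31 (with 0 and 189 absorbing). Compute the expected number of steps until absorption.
E[τ | X_0 = 31] = 4898

Let v_k = E[τ | X_0 = k]. Boundary: v_0 = v_189 = 0. Recurrence: v_k = 1 + (v_{k-1} + v_{k+1})/2 for 1 ≤ k ≤ 188. The particular solution to v_k − (v_{k-1} + v_{k+1})/2 = 1 is v_k = −k^2. Adding homogeneous solution A + B k and matching boundaries gives v_k = k (189 − k). Substituting k = 31: v_31 = 31 · 158 = 4898.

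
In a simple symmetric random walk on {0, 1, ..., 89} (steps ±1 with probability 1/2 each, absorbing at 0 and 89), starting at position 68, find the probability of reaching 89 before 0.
P(hit 89 before 0) = 68/89

Let u_k = P(hit 89 before 0 | start at k). Then u_0 = 0, u_89 = 1, and u_k = u_{k-1}/2 + u_{k+1}/2 for 1 ≤ k ≤ 88. This harmonic recurrence is solved by u_k = k/89, giving u_68 = 68/89.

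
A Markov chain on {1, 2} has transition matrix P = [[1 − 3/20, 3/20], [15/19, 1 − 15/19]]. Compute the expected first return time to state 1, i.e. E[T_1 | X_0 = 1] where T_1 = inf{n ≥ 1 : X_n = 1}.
E[T_1 | X_0 = 1] = 1/π_1 = 119/100

For an irreducible recurrent Markov chain with stationary distribution π, E[T_i | X_0 = i] = 1/π_i (Kac's formula). Here π_1 = (15/19)/(3/20 + 15/19) = (15/19)/(357/380) = 100/119, so E[T_1 | X_0 = 1] = 1/π_1 = (3/20 + 15/19)/(15/19) = (357/380)/(15/19) = 119/100.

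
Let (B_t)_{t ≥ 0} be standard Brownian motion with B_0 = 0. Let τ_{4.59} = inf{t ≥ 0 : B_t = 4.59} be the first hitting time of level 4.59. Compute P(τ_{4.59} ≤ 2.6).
P(τ_{4.59} ≤ 2.6) = 2(1 − Φ(4.59/√2.6)) = 2(1 − Φ(2.8466)) ≈ 0.0044

By the reflection principle for standard BM, P(τ_b ≤ t) = 2 · P(B_t ≥ b). Since B_t ~ N(0, t), P(B_t ≥ 4.59) = 1 − Φ(4.59/√t) = 1 − Φ(4.59/√2.6) = 1 − Φ(2.8466) ≈ 0.00221. Doubling: P(τ_{4.59} ≤ 2.6) ≈ 2 · 0.00221 = 0.00442 ≈ 0.0044.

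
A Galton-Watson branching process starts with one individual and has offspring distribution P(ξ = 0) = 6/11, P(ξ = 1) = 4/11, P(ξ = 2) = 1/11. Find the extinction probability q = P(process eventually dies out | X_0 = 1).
q = 1

Mean offspring μ = 0·6/11 + 1·4/11 + 2·1/11 = 6/11 ≤ 1. For μ ≤ 1 with offspring not concentrated at 1, the Galton-Watson process goes extinct almost surely, so q = 1.
(Algebraic check: The pgf is f(s) = 6/11 + 4/11·s + 1/11·s². The extinction probability q is the smallest fixed point of f in [0, 1]. Setting s = f(s):
  1/11·s² + (4/11 − 1)·s + 6/11 = 0
  1/11·s² − (6/11 + 1/11)·s + 6/11 = 0
which factors as (s − 1)·(1/11·s − 6/11) = 0, giving roots s = 1 and s = (6/11)/(1/11) = 6. Since 6 ≥ 1, the smallest root in [0, 1] is s = 1.)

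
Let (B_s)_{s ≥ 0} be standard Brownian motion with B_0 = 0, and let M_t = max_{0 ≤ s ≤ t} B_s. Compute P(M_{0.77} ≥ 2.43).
P(M_{0.77} ≥ 2.43) = 2·P(B_{0.77} ≥ 2.43) = 2(1 − Φ(2.43/√0.77)) ≈ 0.0056

By the reflection principle for Brownian motion, P(M_t ≥ a) = 2 · P(B_t ≥ a) for a ≥ 0. Since B_t ~ N(0, t), P(B_t ≥ 2.43) = 1 − Φ(2.43/√t) = 1 − Φ(2.43/√0.77) = 1 − Φ(2.7692). So
  P(M_{0.77} ≥ 2.43) = 2(1 − Φ(2.7692)) ≈ 0.0056.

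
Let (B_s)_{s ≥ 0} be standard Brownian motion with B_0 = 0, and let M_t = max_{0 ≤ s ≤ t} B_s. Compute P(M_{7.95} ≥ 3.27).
P(M_{7.95} ≥ 3.27) = 2·P(B_{7.95} ≥ 3.27) = 2(1 − Φ(3.27/√7.95)) ≈ 0.2462

By the reflection principle for Brownian motion, P(M_t ≥ a) = 2 · P(B_t ≥ a) for a ≥ 0. Since B_t ~ N(0, t), P(B_t ≥ 3.27) = 1 − Φ(3.27/√t) = 1 − Φ(3.27/√7.95) = 1 − Φ(1.1597). So
  P(M_{7.95} ≥ 3.27) = 2(1 − Φ(1.1597)) ≈ 0.2462.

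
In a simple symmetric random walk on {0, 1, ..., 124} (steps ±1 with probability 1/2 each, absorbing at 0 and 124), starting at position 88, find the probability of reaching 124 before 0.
P(hit 124 before 0) = 88/124 = 22/31

Let u_k = P(hit 124 before 0 | start at k). Then u_0 = 0, u_124 = 1, and u_k = u_{k-1}/2 + u_{k+1}/2 for 1 ≤ k ≤ 123. This harmonic recurrence is solved by u_k = k/124, giving u_88 = 88/124 = 22/31.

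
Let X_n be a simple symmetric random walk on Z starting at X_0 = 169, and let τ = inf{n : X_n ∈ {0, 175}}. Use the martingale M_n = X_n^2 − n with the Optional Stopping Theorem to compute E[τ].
E[τ] = 1014

M_n = X_n^2 − n is a martingale (since E[X_{n+1}^2 | F_n] = X_n^2 + 1). By OST (τ has finite mean in a bounded region), E[M_τ] = E[M_0] = X_0^2 − 0 = 169^2 = 28561. Also E[M_τ] = E[X_τ^2] − E[τ]. The walk exits at 0 or 175, with P(hit 175 first) = 169/175, so E[X_τ^2] = 175^2 · 169/175 + 0 = 29575. Thus E[τ] = E[X_τ^2] − E[M_τ] = 29575 − 28561 = 1014 = 169(175 − 169) = 1014.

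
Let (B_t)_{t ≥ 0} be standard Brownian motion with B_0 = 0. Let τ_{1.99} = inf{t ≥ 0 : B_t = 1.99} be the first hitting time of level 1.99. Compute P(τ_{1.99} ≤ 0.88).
P(τ_{1.99} ≤ 0.88) = 2(1 − Φ(1.99/√0.88)) = 2(1 − Φ(2.1213)) ≈ 0.0339

By the reflection principle for standard BM, P(τ_b ≤ t) = 2 · P(B_t ≥ b). Since B_t ~ N(0, t), P(B_t ≥ 1.99) = 1 − Φ(1.99/√t) = 1 − Φ(1.99/√0.88) = 1 − Φ(2.1213) ≈ 0.01695. Doubling: P(τ_{1.99} ≤ 0.88) ≈ 2 · 0.01695 = 0.03390 ≈ 0.0339.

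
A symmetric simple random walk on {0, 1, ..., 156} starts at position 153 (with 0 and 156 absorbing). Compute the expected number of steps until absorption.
E[τ | X_0 = 153] = 459

Let v_k = E[τ | X_0 = k]. Boundary: v_0 = v_156 = 0. Recurrence: v_k = 1 + (v_{k-1} + v_{k+1})/2 for 1 ≤ k ≤ 155. The particular solution to v_k − (v_{k-1} + v_{k+1})/2 = 1 is v_k = −k^2. Adding homogeneous solution A + B k and matching boundaries gives v_k = k (156 − k). Substituting k = 153: v_153 = 153 · 3 = 459.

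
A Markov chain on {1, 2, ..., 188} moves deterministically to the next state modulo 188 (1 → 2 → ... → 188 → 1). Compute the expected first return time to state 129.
E[T_129 | X_0 = 129] = 188

The chain cycles deterministically, so starting at state 129 it returns in exactly 188 steps. Equivalently, the stationary distribution is uniform π_j = 1/188 for every state j, so by Kac's formula E[T_129] = 1/π_129 = 188.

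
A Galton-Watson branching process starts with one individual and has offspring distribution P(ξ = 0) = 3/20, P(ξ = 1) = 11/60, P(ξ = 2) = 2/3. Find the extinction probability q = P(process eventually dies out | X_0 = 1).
q = 9/40

The pgf is f(s) = 3/20 + 11/60·s + 2/3·s². The extinction probability q is the smallest fixed point of f in [0, 1]. Setting s = f(s):
  2/3·s² + (11/60 − 1)·s + 3/20 = 0
  2/3·s² − (3/20 + 2/3)·s + 3/20 = 0
which factors as (s − 1)·(2/3·s − 3/20) = 0, giving roots s = 1 and s = (3/20)/(2/3) = 9/40.
Mean offspring μ = 11/60 + 2·2/3 = 91/60 > 1 (supercritical), so q < 1. The extinction probability is the smaller root: q = (3/20)/(2/3) = 9/40.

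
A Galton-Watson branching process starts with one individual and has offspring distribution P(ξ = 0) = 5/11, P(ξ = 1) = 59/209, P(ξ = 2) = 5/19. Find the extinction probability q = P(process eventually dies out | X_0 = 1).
q = 1

Mean offspring μ = 0·5/11 + 1·59/209 + 2·5/19 = 169/209 ≤ 1. For μ ≤ 1 with offspring not concentrated at 1, the Galton-Watson process goes extinct almost surely, so q = 1.
(Algebraic check: The pgf is f(s) = 5/11 + 59/209·s + 5/19·s². The extinction probability q is the smallest fixed point of f in [0, 1]. Setting s = f(s):
  5/19·s² + (59/209 − 1)·s + 5/11 = 0
  5/19·s² − (5/11 + 5/19)·s + 5/11 = 0
which factors as (s − 1)·(5/19·s − 5/11) = 0, giving roots s = 1 and s = (5/11)/(5/19) = 19/11. Since 19/11 ≥ 1, the smallest root in [0, 1] is s = 1.)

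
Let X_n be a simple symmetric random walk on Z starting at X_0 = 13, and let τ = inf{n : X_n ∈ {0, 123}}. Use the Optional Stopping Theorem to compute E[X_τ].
E[X_τ] = 13

X_n is a martingale and τ is a bounded-mean stopping time (indeed τ is finite a.s. with bounded expectation since the walk is in a bounded region). By the OST, E[X_τ] = E[X_0] = 13. Equivalently: E[X_τ] = 123 · P(hit 123 first) + 0 · P(hit 0 first) = 123 · (13/123) = 13.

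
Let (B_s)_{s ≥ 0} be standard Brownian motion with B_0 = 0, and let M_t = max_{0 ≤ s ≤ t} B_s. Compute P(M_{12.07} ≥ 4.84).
P(M_{12.07} ≥ 4.84) = 2·P(B_{12.07} ≥ 4.84) = 2(1 − Φ(4.84/√12.07)) ≈ 0.1636

By the reflection principle for Brownian motion, P(M_t ≥ a) = 2 · P(B_t ≥ a) for a ≥ 0. Since B_t ~ N(0, t), P(B_t ≥ 4.84) = 1 − Φ(4.84/√t) = 1 − Φ(4.84/√12.07) = 1 − Φ(1.3931). So
  P(M_{12.07} ≥ 4.84) = 2(1 − Φ(1.3931)) ≈ 0.1636.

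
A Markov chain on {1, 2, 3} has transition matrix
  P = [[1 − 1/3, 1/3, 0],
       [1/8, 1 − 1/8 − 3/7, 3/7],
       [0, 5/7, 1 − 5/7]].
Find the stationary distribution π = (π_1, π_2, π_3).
π = (15/79, 40/79, 24/79)

This is a birth-death chain on three states, which satisfies detailed balance: π_1 · P_{12} = π_2 · P_{21} and π_2 · P_{23} = π_3 · P_{32}.
From π_1 · 1/3 = π_2 · 1/8: π_2/π_1 = (1/3)/(1/8) = 8/3.
From π_2 · 3/7 = π_3 · 5/7: π_3/π_2 = (3/7)/(5/7) = 3/5.
Take π_1 proportional to 1; then unnormalized π = (1, 8/3, 8/5). Normalize by dividing by the sum 79/15:
  π = (15/79, 40/79, 24/79).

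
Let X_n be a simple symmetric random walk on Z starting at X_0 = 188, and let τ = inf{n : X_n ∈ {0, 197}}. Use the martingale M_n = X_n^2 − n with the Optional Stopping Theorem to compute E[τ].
E[τ] = 1692

M_n = X_n^2 − n is a martingale (since E[X_{n+1}^2 | F_n] = X_n^2 + 1). By OST (τ has finite mean in a bounded region), E[M_τ] = E[M_0] = X_0^2 − 0 = 188^2 = 35344. Also E[M_τ] = E[X_τ^2] − E[τ]. The walk exits at 0 or 197, with P(hit 197 first) = 188/197, so E[X_τ^2] = 197^2 · 188/197 + 0 = 37036. Thus E[τ] = E[X_τ^2] − E[M_τ] = 37036 − 35344 = 1692 = 188(197 − 188) = 1692.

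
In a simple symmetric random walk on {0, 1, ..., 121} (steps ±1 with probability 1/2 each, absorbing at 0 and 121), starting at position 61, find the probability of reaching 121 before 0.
P(hit 121 before 0) = 61/121

Let u_k = P(hit 121 before 0 | start at k). Then u_0 = 0, u_121 = 1, and u_k = u_{k-1}/2 + u_{k+1}/2 for 1 ≤ k ≤ 120. This harmonic recurrence is solved by u_k = k/121, giving u_61 = 61/121.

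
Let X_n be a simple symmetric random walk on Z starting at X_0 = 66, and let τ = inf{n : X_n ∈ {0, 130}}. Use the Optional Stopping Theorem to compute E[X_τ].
E[X_τ] = 66

X_n is a martingale and τ is a bounded-mean stopping time (indeed τ is finite a.s. with bounded expectation since the walk is in a bounded region). By the OST, E[X_τ] = E[X_0] = 66. Equivalently: E[X_τ] = 130 · P(hit 130 first) + 0 · P(hit 0 first) = 130 · (66/130) = 66.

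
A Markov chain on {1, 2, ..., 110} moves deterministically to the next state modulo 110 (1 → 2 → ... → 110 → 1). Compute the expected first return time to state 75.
E[T_75 | X_0 = 75] = 110

The chain cycles deterministically, so starting at state 75 it returns in exactly 110 steps. Equivalently, the stationary distribution is uniform π_j = 1/110 for every state j, so by Kac's formula E[T_75] = 1/π_75 = 110.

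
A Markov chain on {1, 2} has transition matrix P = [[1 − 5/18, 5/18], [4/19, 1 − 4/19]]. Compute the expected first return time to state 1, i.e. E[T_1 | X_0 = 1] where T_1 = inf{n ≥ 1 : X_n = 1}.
E[T_1 | X_0 = 1] = 1/π_1 = 167/72

For an irreducible recurrent Markov chain with stationary distribution π, E[T_i | X_0 = i] = 1/π_i (Kac's formula). Here π_1 = (4/19)/(5/18 + 4/19) = (4/19)/(167/342) = 72/167, so E[T_1 | X_0 = 1] = 1/π_1 = (5/18 + 4/19)/(4/19) = (167/342)/(4/19) = 167/72.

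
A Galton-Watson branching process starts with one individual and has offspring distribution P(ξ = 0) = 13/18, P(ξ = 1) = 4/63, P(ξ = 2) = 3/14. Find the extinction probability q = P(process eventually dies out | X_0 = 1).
q = 1

Mean offspring μ = 0·13/18 + 1·4/63 + 2·3/14 = 31/63 ≤ 1. For μ ≤ 1 with offspring not concentrated at 1, the Galton-Watson process goes extinct almost surely, so q = 1.
(Algebraic check: The pgf is f(s) = 13/18 + 4/63·s + 3/14·s². The extinction probability q is the smallest fixed point of f in [0, 1]. Setting s = f(s):
  3/14·s² + (4/63 − 1)·s + 13/18 = 0
  3/14·s² − (13/18 + 3/14)·s + 13/18 = 0
which factors as (s − 1)·(3/14·s − 13/18) = 0, giving roots s = 1 and s = (13/18)/(3/14) = 91/27. Since 91/27 ≥ 1, the smallest root in [0, 1] is s = 1.)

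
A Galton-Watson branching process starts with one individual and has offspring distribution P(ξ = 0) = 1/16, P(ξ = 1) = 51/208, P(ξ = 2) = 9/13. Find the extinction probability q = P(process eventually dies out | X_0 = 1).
q = 13/144

The pgf is f(s) = 1/16 + 51/208·s + 9/13·s². The extinction probability q is the smallest fixed point of f in [0, 1]. Setting s = f(s):
  9/13·s² + (51/208 − 1)·s + 1/16 = 0
  9/13·s² − (1/16 + 9/13)·s + 1/16 = 0
which factors as (s − 1)·(9/13·s − 1/16) = 0, giving roots s = 1 and s = (1/16)/(9/13) = 13/144.
Mean offspring μ = 51/208 + 2·9/13 = 339/208 > 1 (supercritical), so q < 1. The extinction probability is the smaller root: q = (1/16)/(9/13) = 13/144.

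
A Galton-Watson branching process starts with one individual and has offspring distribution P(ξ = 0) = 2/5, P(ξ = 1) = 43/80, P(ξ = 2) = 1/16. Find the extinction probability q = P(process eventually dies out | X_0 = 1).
q = 1

Mean offspring μ = 0·2/5 + 1·43/80 + 2·1/16 = 53/80 ≤ 1. For μ ≤ 1 with offspring not concentrated at 1, the Galton-Watson process goes extinct almost surely, so q = 1.
(Algebraic check: The pgf is f(s) = 2/5 + 43/80·s + 1/16·s². The extinction probability q is the smallest fixed point of f in [0, 1]. Setting s = f(s):
  1/16·s² + (43/80 − 1)·s + 2/5 = 0
  1/16·s² − (2/5 + 1/16)·s + 2/5 = 0
which factors as (s − 1)·(1/16·s − 2/5) = 0, giving roots s = 1 and s = (2/5)/(1/16) = 32/5. Since 32/5 ≥ 1, the smallest root in [0, 1] is s = 1.)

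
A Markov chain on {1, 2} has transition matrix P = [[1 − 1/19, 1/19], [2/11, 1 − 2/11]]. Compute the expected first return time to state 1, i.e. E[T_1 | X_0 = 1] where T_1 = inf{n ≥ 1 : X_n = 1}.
E[T_1 | X_0 = 1] = 1/π_1 = 49/38

For an irreducible recurrent Markov chain with stationary distribution π, E[T_i | X_0 = i] = 1/π_i (Kac's formula). Here π_1 = (2/11)/(1/19 + 2/11) = (2/11)/(49/209) = 38/49, so E[T_1 | X_0 = 1] = 1/π_1 = (1/19 + 2/11)/(2/11) = (49/209)/(2/11) = 49/38.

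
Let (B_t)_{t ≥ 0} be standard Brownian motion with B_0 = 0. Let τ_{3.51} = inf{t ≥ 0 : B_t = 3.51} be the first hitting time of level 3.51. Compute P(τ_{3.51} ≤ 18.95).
P(τ_{3.51} ≤ 18.95) = 2(1 − Φ(3.51/√18.95)) = 2(1 − Φ(0.8063)) ≈ 0.4201

By the reflection principle for standard BM, P(τ_b ≤ t) = 2 · P(B_t ≥ b). Since B_t ~ N(0, t), P(B_t ≥ 3.51) = 1 − Φ(3.51/√t) = 1 − Φ(3.51/√18.95) = 1 − Φ(0.8063) ≈ 0.21003. Doubling: P(τ_{3.51} ≤ 18.95) ≈ 2 · 0.21003 = 0.42006 ≈ 0.4201.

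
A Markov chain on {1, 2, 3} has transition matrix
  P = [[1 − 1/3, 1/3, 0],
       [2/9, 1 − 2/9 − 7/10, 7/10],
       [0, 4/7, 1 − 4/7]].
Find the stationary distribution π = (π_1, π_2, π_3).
π = (80/347, 120/347, 147/347)

This is a birth-death chain on three states, which satisfies detailed balance: π_1 · P_{12} = π_2 · P_{21} and π_2 · P_{23} = π_3 · P_{32}.
From π_1 · 1/3 = π_2 · 2/9: π_2/π_1 = (1/3)/(2/9) = 3/2.
From π_2 · 7/10 = π_3 · 4/7: π_3/π_2 = (7/10)/(4/7) = 49/40.
Take π_1 proportional to 1; then unnormalized π = (1, 3/2, 147/80). Normalize by dividing by the sum 347/80:
  π = (80/347, 120/347, 147/347).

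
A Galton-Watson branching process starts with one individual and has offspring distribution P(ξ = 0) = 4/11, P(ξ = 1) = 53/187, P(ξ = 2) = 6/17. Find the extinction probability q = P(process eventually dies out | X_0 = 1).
q = 1

Mean offspring μ = 0·4/11 + 1·53/187 + 2·6/17 = 185/187 ≤ 1. For μ ≤ 1 with offspring not concentrated at 1, the Galton-Watson process goes extinct almost surely, so q = 1.
(Algebraic check: The pgf is f(s) = 4/11 + 53/187·s + 6/17·s². The extinction probability q is the smallest fixed point of f in [0, 1]. Setting s = f(s):
  6/17·s² + (53/187 − 1)·s + 4/11 = 0
  6/17·s² − (4/11 + 6/17)·s + 4/11 = 0
which factors as (s − 1)·(6/17·s − 4/11) = 0, giving roots s = 1 and s = (4/11)/(6/17) = 34/33. Since 34/33 ≥ 1, the smallest root in [0, 1] is s = 1.)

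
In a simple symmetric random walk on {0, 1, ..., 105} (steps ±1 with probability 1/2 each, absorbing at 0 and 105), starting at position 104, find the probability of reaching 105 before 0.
P(hit 105 before 0) = 104/105

Let u_k = P(hit 105 before 0 | start at k). Then u_0 = 0, u_105 = 1, and u_k = u_{k-1}/2 + u_{k+1}/2 for 1 ≤ k ≤ 104. This harmonic recurrence is solved by u_k = k/105, giving u_104 = 104/105.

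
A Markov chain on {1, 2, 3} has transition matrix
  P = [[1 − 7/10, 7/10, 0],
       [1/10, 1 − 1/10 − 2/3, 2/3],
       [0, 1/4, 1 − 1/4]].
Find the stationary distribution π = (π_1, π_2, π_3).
π = (3/80, 21/80, 7/10)

This is a birth-death chain on three states, which satisfies detailed balance: π_1 · P_{12} = π_2 · P_{21} and π_2 · P_{23} = π_3 · P_{32}.
From π_1 · 7/10 = π_2 · 1/10: π_2/π_1 = (7/10)/(1/10) = 7.
From π_2 · 2/3 = π_3 · 1/4: π_3/π_2 = (2/3)/(1/4) = 8/3.
Take π_1 proportional to 1; then unnormalized π = (1, 7, 56/3). Normalize by dividing by the sum 80/3:
  π = (3/80, 21/80, 7/10).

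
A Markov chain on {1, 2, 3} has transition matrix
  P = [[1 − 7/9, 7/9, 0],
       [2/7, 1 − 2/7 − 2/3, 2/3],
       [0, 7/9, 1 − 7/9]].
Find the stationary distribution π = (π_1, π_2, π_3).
π = (18/109, 49/109, 42/109)

This is a birth-death chain on three states, which satisfies detailed balance: π_1 · P_{12} = π_2 · P_{21} and π_2 · P_{23} = π_3 · P_{32}.
From π_1 · 7/9 = π_2 · 2/7: π_2/π_1 = (7/9)/(2/7) = 49/18.
From π_2 · 2/3 = π_3 · 7/9: π_3/π_2 = (2/3)/(7/9) = 6/7.
Take π_1 proportional to 1; then unnormalized π = (1, 49/18, 7/3). Normalize by dividing by the sum 109/18:
  π = (18/109, 49/109, 42/109).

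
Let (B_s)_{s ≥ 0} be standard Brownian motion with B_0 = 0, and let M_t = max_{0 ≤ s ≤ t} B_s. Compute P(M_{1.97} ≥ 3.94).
P(M_{1.97} ≥ 3.94) = 2·P(B_{1.97} ≥ 3.94) = 2(1 − Φ(3.94/√1.97)) ≈ 0.0050

By the reflection principle for Brownian motion, P(M_t ≥ a) = 2 · P(B_t ≥ a) for a ≥ 0. Since B_t ~ N(0, t), P(B_t ≥ 3.94) = 1 − Φ(3.94/√t) = 1 − Φ(3.94/√1.97) = 1 − Φ(2.8071). So
  P(M_{1.97} ≥ 3.94) = 2(1 − Φ(2.8071)) ≈ 0.0050.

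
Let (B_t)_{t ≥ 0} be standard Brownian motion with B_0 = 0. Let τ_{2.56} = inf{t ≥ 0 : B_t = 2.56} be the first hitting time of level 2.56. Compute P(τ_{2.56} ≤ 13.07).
P(τ_{2.56} ≤ 13.07) = 2(1 − Φ(2.56/√13.07)) = 2(1 − Φ(0.7081)) ≈ 0.4789

By the reflection principle for standard BM, P(τ_b ≤ t) = 2 · P(B_t ≥ b). Since B_t ~ N(0, t), P(B_t ≥ 2.56) = 1 − Φ(2.56/√t) = 1 − Φ(2.56/√13.07) = 1 − Φ(0.7081) ≈ 0.23944. Doubling: P(τ_{2.56} ≤ 13.07) ≈ 2 · 0.23944 = 0.47888 ≈ 0.4789.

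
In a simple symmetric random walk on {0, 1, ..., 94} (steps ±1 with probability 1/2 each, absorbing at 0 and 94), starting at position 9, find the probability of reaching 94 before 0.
P(hit 94 before 0) = 9/94

Let u_k = P(hit 94 before 0 | start at k). Then u_0 = 0, u_94 = 1, and u_k = u_{k-1}/2 + u_{k+1}/2 for 1 ≤ k ≤ 93. This harmonic recurrence is solved by u_k = k/94, giving u_9 = 9/94.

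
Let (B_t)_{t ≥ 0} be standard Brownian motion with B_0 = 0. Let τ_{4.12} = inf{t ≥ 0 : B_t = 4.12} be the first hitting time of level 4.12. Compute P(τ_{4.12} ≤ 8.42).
P(τ_{4.12} ≤ 8.42) = 2(1 − Φ(4.12/√8.42)) = 2(1 − Φ(1.4198)) ≈ 0.1557

By the reflection principle for standard BM, P(τ_b ≤ t) = 2 · P(B_t ≥ b). Since B_t ~ N(0, t), P(B_t ≥ 4.12) = 1 − Φ(4.12/√t) = 1 − Φ(4.12/√8.42) = 1 − Φ(1.4198) ≈ 0.07783. Doubling: P(τ_{4.12} ≤ 8.42) ≈ 2 · 0.07783 = 0.15566 ≈ 0.1557.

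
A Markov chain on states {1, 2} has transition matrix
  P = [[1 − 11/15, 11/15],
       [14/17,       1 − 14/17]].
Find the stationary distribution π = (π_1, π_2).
π_1 = 210/397, π_2 = 187/397

Solve πP = π with π_1 + π_2 = 1. From πP = π: π_1 · (1 − 11/15) + π_2 · 14/17 = π_1 ⇒ π_2 · 14/17 = π_1 · 11/15 ⇒ π_2/π_1 = (11/15)/(14/17) = 187/210. Together with π_1 + π_2 = 1:
  π_1 = (14/17)/(11/15 + 14/17) = (14/17)/(397/255) = 210/397,
  π_2 = (11/15)/(11/15 + 14/17) = (11/15)/(397/255) = 187/397.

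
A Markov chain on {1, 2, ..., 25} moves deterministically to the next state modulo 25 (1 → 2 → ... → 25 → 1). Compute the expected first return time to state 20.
E[T_20 | X_0 = 20] = 25

The chain cycles deterministically, so starting at state 20 it returns in exactly 25 steps. Equivalently, the stationary distribution is uniform π_j = 1/25 for every state j, so by Kac's formula E[T_20] = 1/π_20 = 25.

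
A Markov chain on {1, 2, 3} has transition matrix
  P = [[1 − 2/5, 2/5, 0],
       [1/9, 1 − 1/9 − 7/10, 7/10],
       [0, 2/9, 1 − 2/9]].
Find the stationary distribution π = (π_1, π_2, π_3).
π = (50/797, 180/797, 567/797)

This is a birth-death chain on three states, which satisfies detailed balance: π_1 · P_{12} = π_2 · P_{21} and π_2 · P_{23} = π_3 · P_{32}.
From π_1 · 2/5 = π_2 · 1/9: π_2/π_1 = (2/5)/(1/9) = 18/5.
From π_2 · 7/10 = π_3 · 2/9: π_3/π_2 = (7/10)/(2/9) = 63/20.
Take π_1 proportional to 1; then unnormalized π = (1, 18/5, 567/50). Normalize by dividing by the sum 797/50:
  π = (50/797, 180/797, 567/797).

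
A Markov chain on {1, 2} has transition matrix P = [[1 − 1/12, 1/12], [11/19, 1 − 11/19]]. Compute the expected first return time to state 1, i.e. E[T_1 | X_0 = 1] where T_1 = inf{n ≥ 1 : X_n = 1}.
E[T_1 | X_0 = 1] = 1/π_1 = 151/132

For an irreducible recurrent Markov chain with stationary distribution π, E[T_i | X_0 = i] = 1/π_i (Kac's formula). Here π_1 = (11/19)/(1/12 + 11/19) = (11/19)/(151/228) = 132/151, so E[T_1 | X_0 = 1] = 1/π_1 = (1/12 + 11/19)/(11/19) = (151/228)/(11/19) = 151/132.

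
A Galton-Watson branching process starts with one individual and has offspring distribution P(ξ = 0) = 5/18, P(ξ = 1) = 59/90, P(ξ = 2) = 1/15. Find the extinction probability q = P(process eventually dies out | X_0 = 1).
q = 1

Mean offspring μ = 0·5/18 + 1·59/90 + 2·1/15 = 71/90 ≤ 1. For μ ≤ 1 with offspring not concentrated at 1, the Galton-Watson process goes extinct almost surely, so q = 1.
(Algebraic check: The pgf is f(s) = 5/18 + 59/90·s + 1/15·s². The extinction probability q is the smallest fixed point of f in [0, 1]. Setting s = f(s):
  1/15·s² + (59/90 − 1)·s + 5/18 = 0
  1/15·s² − (5/18 + 1/15)·s + 5/18 = 0
which factors as (s − 1)·(1/15·s − 5/18) = 0, giving roots s = 1 and s = (5/18)/(1/15) = 25/6. Since 25/6 ≥ 1, the smallest root in [0, 1] is s = 1.)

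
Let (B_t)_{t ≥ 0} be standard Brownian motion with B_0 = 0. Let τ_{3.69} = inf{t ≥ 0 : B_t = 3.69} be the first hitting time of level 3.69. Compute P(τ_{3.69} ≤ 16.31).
P(τ_{3.69} ≤ 16.31) = 2(1 − Φ(3.69/√16.31)) = 2(1 − Φ(0.9137)) ≈ 0.3609

By the reflection principle for standard BM, P(τ_b ≤ t) = 2 · P(B_t ≥ b). Since B_t ~ N(0, t), P(B_t ≥ 3.69) = 1 − Φ(3.69/√t) = 1 − Φ(3.69/√16.31) = 1 − Φ(0.9137) ≈ 0.18044. Doubling: P(τ_{3.69} ≤ 16.31) ≈ 2 · 0.18044 = 0.36088 ≈ 0.3609.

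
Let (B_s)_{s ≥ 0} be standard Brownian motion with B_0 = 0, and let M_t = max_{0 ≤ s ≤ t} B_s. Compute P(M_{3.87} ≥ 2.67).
P(M_{3.87} ≥ 2.67) = 2·P(B_{3.87} ≥ 2.67) = 2(1 − Φ(2.67/√3.87)) ≈ 0.1747

By the reflection principle for Brownian motion, P(M_t ≥ a) = 2 · P(B_t ≥ a) for a ≥ 0. Since B_t ~ N(0, t), P(B_t ≥ 2.67) = 1 − Φ(2.67/√t) = 1 − Φ(2.67/√3.87) = 1 − Φ(1.3572). So
  P(M_{3.87} ≥ 2.67) = 2(1 − Φ(1.3572)) ≈ 0.1747.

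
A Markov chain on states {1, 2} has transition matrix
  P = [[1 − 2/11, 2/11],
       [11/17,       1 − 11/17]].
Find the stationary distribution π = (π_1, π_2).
π_1 = 121/155, π_2 = 34/155

Solve πP = π with π_1 + π_2 = 1. From πP = π: π_1 · (1 − 2/11) + π_2 · 11/17 = π_1 ⇒ π_2 · 11/17 = π_1 · 2/11 ⇒ π_2/π_1 = (2/11)/(11/17) = 34/121. Together with π_1 + π_2 = 1:
  π_1 = (11/17)/(2/11 + 11/17) = (11/17)/(155/187) = 121/155,
  π_2 = (2/11)/(2/11 + 11/17) = (2/11)/(155/187) = 34/155.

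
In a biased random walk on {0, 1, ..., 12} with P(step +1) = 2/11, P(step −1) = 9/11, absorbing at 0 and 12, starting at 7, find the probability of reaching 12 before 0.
P(hit 12 before 0) = (1 − (9/2)^7) / (1 − (9/2)^12) = 21864416/40347076055

Let u_k denote P(reach 12 before 0 | start at k). Boundary: u_0 = 0, u_12 = 1. Recurrence: u_k = 2/11·u_{k+1} + 9/11·u_{k-1} for 1 ≤ k ≤ 11. Try u_k = A + B·r^k with r = q/p = (9/11)/(2/11) = 9/2. Substitution satisfies the recurrence; boundary conditions give:
  u_k = (1 − r^k) / (1 − r^N) = (1 − (9/2)^7) / (1 − (9/2)^12) = 21864416/40347076055.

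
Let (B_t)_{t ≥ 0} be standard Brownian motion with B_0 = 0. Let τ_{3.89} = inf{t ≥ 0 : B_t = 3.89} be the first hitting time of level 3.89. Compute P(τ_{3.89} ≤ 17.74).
P(τ_{3.89} ≤ 17.74) = 2(1 − Φ(3.89/√17.74)) = 2(1 − Φ(0.9236)) ≈ 0.3557

By the reflection principle for standard BM, P(τ_b ≤ t) = 2 · P(B_t ≥ b). Since B_t ~ N(0, t), P(B_t ≥ 3.89) = 1 − Φ(3.89/√t) = 1 − Φ(3.89/√17.74) = 1 − Φ(0.9236) ≈ 0.17785. Doubling: P(τ_{3.89} ≤ 17.74) ≈ 2 · 0.17785 = 0.35570 ≈ 0.3557.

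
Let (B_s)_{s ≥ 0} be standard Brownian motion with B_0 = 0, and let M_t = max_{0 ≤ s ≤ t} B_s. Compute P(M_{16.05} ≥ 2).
P(M_{16.05} ≥ 2) = 2·P(B_{16.05} ≥ 2) = 2(1 − Φ(2/√16.05)) ≈ 0.6176

By the reflection principle for Brownian motion, P(M_t ≥ a) = 2 · P(B_t ≥ a) for a ≥ 0. Since B_t ~ N(0, t), P(B_t ≥ 2) = 1 − Φ(2/√t) = 1 − Φ(2/√16.05) = 1 − Φ(0.4992). So
  P(M_{16.05} ≥ 2) = 2(1 − Φ(0.4992)) ≈ 0.6176.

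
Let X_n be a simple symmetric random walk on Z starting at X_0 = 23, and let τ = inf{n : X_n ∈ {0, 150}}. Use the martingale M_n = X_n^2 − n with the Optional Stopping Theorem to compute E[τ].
E[τ] = 2921

M_n = X_n^2 − n is a martingale (since E[X_{n+1}^2 | F_n] = X_n^2 + 1). By OST (τ has finite mean in a bounded region), E[M_τ] = E[M_0] = X_0^2 − 0 = 23^2 = 529. Also E[M_τ] = E[X_τ^2] − E[τ]. The walk exits at 0 or 150, with P(hit 150 first) = 23/150, so E[X_τ^2] = 150^2 · 23/150 + 0 = 3450. Thus E[τ] = E[X_τ^2] − E[M_τ] = 3450 − 529 = 2921 = 23(150 − 23) = 2921.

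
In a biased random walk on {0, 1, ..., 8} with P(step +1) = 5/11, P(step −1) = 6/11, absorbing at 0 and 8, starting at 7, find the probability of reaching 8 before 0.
P(hit 8 before 0) = (1 − (6/5)^7) / (1 − (6/5)^8) = 1009055/1288991

Let u_k denote P(reach 8 before 0 | start at k). Boundary: u_0 = 0, u_8 = 1. Recurrence: u_k = 5/11·u_{k+1} + 6/11·u_{k-1} for 1 ≤ k ≤ 7. Try u_k = A + B·r^k with r = q/p = (6/11)/(5/11) = 6/5. Substitution satisfies the recurrence; boundary conditions give:
  u_k = (1 − r^k) / (1 − r^N) = (1 − (6/5)^7) / (1 − (6/5)^8) = 1009055/1288991.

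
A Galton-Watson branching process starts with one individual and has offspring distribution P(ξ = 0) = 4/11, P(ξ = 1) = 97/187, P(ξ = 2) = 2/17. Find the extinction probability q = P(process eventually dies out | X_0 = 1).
q = 1

Mean offspring μ = 0·4/11 + 1·97/187 + 2·2/17 = 141/187 ≤ 1. For μ ≤ 1 with offspring not concentrated at 1, the Galton-Watson process goes extinct almost surely, so q = 1.
(Algebraic check: The pgf is f(s) = 4/11 + 97/187·s + 2/17·s². The extinction probability q is the smallest fixed point of f in [0, 1]. Setting s = f(s):
  2/17·s² + (97/187 − 1)·s + 4/11 = 0
  2/17·s² − (4/11 + 2/17)·s + 4/11 = 0
which factors as (s − 1)·(2/17·s − 4/11) = 0, giving roots s = 1 and s = (4/11)/(2/17) = 34/11. Since 34/11 ≥ 1, the smallest root in [0, 1] is s = 1.)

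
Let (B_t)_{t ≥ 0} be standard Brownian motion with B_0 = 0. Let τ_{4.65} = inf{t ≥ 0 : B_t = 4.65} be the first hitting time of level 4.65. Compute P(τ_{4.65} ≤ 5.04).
P(τ_{4.65} ≤ 5.04) = 2(1 − Φ(4.65/√5.04)) = 2(1 − Φ(2.0713)) ≈ 0.0383

By the reflection principle for standard BM, P(τ_b ≤ t) = 2 · P(B_t ≥ b). Since B_t ~ N(0, t), P(B_t ≥ 4.65) = 1 − Φ(4.65/√t) = 1 − Φ(4.65/√5.04) = 1 − Φ(2.0713) ≈ 0.01917. Doubling: P(τ_{4.65} ≤ 5.04) ≈ 2 · 0.01917 = 0.03834 ≈ 0.0383.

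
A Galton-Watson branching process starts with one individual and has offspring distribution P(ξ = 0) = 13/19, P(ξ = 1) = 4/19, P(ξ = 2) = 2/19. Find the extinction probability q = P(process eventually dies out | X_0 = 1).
q = 1

Mean offspring μ = 0·13/19 + 1·4/19 + 2·2/19 = 8/19 ≤ 1. For μ ≤ 1 with offspring not concentrated at 1, the Galton-Watson process goes extinct almost surely, so q = 1.
(Algebraic check: The pgf is f(s) = 13/19 + 4/19·s + 2/19·s². The extinction probability q is the smallest fixed point of f in [0, 1]. Setting s = f(s):
  2/19·s² + (4/19 − 1)·s + 13/19 = 0
  2/19·s² − (13/19 + 2/19)·s + 13/19 = 0
which factors as (s − 1)·(2/19·s − 13/19) = 0, giving roots s = 1 and s = (13/19)/(2/19) = 13/2. Since 13/2 ≥ 1, the smallest root in [0, 1] is s = 1.)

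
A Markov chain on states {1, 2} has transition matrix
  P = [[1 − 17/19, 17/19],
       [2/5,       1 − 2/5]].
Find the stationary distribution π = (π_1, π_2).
π_1 = 38/123, π_2 = 85/123

Solve πP = π with π_1 + π_2 = 1. From πP = π: π_1 · (1 − 17/19) + π_2 · 2/5 = π_1 ⇒ π_2 · 2/5 = π_1 · 17/19 ⇒ π_2/π_1 = (17/19)/(2/5) = 85/38. Together with π_1 + π_2 = 1:
  π_1 = (2/5)/(17/19 + 2/5) = (2/5)/(123/95) = 38/123,
  π_2 = (17/19)/(17/19 + 2/5) = (17/19)/(123/95) = 85/123.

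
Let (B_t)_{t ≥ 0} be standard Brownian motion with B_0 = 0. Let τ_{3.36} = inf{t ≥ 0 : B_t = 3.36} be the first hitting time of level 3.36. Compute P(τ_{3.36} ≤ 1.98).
P(τ_{3.36} ≤ 1.98) = 2(1 − Φ(3.36/√1.98)) = 2(1 − Φ(2.3878)) ≈ 0.0169

By the reflection principle for standard BM, P(τ_b ≤ t) = 2 · P(B_t ≥ b). Since B_t ~ N(0, t), P(B_t ≥ 3.36) = 1 − Φ(3.36/√t) = 1 − Φ(3.36/√1.98) = 1 − Φ(2.3878) ≈ 0.00847. Doubling: P(τ_{3.36} ≤ 1.98) ≈ 2 · 0.00847 = 0.01694 ≈ 0.0169.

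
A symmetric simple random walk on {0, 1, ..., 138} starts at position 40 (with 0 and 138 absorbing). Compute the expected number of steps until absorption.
E[τ | X_0 = 40] = 3920

Let v_k = E[τ | X_0 = k]. Boundary: v_0 = v_138 = 0. Recurrence: v_k = 1 + (v_{k-1} + v_{k+1})/2 for 1 ≤ k ≤ 137. The particular solution to v_k − (v_{k-1} + v_{k+1})/2 = 1 is v_k = −k^2. Adding homogeneous solution A + B k and matching boundaries gives v_k = k (138 − k). Substituting k = 40: v_40 = 40 · 98 = 3920.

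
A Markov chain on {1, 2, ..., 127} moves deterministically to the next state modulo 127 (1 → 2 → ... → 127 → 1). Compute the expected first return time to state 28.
E[T_28 | X_0 = 28] = 127

The chain cycles deterministically, so starting at state 28 it returns in exactly 127 steps. Equivalently, the stationary distribution is uniform π_j = 1/127 for every state j, so by Kac's formula E[T_28] = 1/π_28 = 127.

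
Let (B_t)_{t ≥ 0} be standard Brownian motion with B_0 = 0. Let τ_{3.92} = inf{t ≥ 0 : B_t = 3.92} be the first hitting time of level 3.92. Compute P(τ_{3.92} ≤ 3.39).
P(τ_{3.92} ≤ 3.39) = 2(1 − Φ(3.92/√3.39)) = 2(1 − Φ(2.1291)) ≈ 0.0332

By the reflection principle for standard BM, P(τ_b ≤ t) = 2 · P(B_t ≥ b). Since B_t ~ N(0, t), P(B_t ≥ 3.92) = 1 − Φ(3.92/√t) = 1 − Φ(3.92/√3.39) = 1 − Φ(2.1291) ≈ 0.01662. Doubling: P(τ_{3.92} ≤ 3.39) ≈ 2 · 0.01662 = 0.03324 ≈ 0.0332.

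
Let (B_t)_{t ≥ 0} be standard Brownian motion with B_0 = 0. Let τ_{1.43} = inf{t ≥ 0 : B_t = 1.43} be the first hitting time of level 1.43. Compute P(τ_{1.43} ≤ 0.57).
P(τ_{1.43} ≤ 0.57) = 2(1 − Φ(1.43/√0.57)) = 2(1 − Φ(1.8941)) ≈ 0.0582

By the reflection principle for standard BM, P(τ_b ≤ t) = 2 · P(B_t ≥ b). Since B_t ~ N(0, t), P(B_t ≥ 1.43) = 1 − Φ(1.43/√t) = 1 − Φ(1.43/√0.57) = 1 − Φ(1.8941) ≈ 0.02911. Doubling: P(τ_{1.43} ≤ 0.57) ≈ 2 · 0.02911 = 0.05822 ≈ 0.0582.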